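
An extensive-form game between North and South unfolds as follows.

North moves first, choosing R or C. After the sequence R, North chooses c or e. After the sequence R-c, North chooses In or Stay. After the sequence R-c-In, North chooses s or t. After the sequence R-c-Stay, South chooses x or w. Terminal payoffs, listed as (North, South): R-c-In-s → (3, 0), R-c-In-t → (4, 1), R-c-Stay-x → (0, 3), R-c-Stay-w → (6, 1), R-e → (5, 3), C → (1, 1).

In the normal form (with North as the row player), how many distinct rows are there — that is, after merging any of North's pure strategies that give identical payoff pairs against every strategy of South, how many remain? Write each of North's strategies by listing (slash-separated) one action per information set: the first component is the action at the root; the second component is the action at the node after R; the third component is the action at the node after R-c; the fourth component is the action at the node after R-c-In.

5

North has 16 pure strategies: R/c/In/s, R/c/In/t, R/c/Stay/s, R/c/Stay/t, R/e/In/s, R/e/In/t, R/e/Stay/s, R/e/Stay/t, C/c/In/s, C/c/In/t, C/c/Stay/s, C/c/Stay/t, C/e/In/s, C/e/In/t, C/e/Stay/s, C/e/Stay/t. Columns: x, w.
{R/c/In/s} → row (3,0) (3,0)
{R/c/In/t} → row (4,1) (4,1)
{R/c/Stay/s, R/c/Stay/t} → row (0,3) (6,1)
{R/e/In/s, R/e/In/t, R/e/Stay/s, R/e/Stay/t} → row (5,3) (5,3)
{C/c/In/s, C/c/In/t, C/c/Stay/s, C/c/Stay/t, C/e/In/s, C/e/In/t, C/e/Stay/s, C/e/Stay/t} → row (1,1) (1,1)
That's 5 distinct rows out of 16 strategies.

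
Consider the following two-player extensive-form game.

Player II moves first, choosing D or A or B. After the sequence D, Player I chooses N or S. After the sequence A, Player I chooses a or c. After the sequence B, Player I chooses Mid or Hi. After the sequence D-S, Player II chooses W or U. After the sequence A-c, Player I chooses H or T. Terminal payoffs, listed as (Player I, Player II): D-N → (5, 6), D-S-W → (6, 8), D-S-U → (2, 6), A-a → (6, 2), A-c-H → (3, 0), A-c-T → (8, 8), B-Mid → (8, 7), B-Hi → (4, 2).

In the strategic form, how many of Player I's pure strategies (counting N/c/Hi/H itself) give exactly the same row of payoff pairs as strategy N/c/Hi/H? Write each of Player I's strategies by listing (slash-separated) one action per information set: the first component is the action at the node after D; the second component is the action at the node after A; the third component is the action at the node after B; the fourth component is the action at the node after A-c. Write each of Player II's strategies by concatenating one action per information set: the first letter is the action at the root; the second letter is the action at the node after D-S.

Row for N/c/Hi/H (columns DW, DU, AW, AU, BW, BU): (5,6) (5,6) (3,0) (3,0) (4,2) (4,2).
Every one of Player I's information sets is on the play path for some reply by Player II when Player I follows N/c/Hi/H.
Changing the action at any of them therefore changes at least one column, so only N/c/Hi/H itself gives this row.

1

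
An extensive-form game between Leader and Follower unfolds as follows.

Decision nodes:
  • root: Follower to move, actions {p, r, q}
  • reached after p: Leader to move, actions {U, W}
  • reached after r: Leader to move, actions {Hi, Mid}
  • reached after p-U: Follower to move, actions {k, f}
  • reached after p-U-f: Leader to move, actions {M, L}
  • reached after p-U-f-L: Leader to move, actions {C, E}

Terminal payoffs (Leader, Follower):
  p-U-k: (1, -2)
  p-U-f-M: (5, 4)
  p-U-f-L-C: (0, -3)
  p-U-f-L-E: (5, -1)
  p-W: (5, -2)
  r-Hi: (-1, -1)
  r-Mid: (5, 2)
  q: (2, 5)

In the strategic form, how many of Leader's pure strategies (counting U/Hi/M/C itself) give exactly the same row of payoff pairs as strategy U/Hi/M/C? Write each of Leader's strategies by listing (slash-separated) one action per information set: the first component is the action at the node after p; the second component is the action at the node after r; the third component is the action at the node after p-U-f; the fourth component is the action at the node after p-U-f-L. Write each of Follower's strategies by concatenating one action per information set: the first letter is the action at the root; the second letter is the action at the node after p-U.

Row for U/Hi/M/C (columns pk, pf, rk, rf, qk, qf): (1,-2) (5,4) (-1,-1) (-1,-1) (2,5) (2,5).
Under U/Hi/M/C, Leader's choice at the node after p-U-f-L can never be reached regardless of what Follower does, so varying those choices leaves every outcome unchanged.
Holding the reachable choices fixed and varying the unreachable one freely already gives 2 equivalent strategies.
No other strategy reproduces this row, so those 2 are the full class: U/Hi/M/C, U/Hi/M/E.

2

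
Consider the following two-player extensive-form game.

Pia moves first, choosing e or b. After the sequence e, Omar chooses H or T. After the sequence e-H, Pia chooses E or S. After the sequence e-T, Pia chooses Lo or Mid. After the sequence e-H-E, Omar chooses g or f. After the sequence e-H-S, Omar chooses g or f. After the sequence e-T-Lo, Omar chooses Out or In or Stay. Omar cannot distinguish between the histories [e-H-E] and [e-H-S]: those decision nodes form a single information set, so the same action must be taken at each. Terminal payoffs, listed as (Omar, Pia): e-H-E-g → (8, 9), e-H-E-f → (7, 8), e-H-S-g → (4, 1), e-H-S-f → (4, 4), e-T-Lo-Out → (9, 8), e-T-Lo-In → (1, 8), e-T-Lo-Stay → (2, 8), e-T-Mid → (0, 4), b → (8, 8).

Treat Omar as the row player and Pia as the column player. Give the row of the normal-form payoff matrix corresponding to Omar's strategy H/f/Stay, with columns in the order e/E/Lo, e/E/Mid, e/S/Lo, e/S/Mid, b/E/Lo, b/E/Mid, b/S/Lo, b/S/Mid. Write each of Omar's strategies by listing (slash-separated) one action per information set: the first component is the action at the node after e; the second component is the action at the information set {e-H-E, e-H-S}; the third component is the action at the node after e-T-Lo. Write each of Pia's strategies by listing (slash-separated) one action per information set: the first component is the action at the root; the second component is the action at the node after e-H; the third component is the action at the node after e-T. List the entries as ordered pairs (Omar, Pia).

(7,8) (7,8) (4,4) (4,4) (8,8) (8,8) (8,8) (8,8)

vs e/E/Lo: Pia plays e → Omar plays H at [e] → Pia plays E at [e-H] → Omar plays f at [e-H-E] → (7, 8)
vs e/E/Mid: Pia plays e → Omar plays H at [e] → Pia plays E at [e-H] → Omar plays f at [e-H-E] → (7, 8)
vs e/S/Lo: Pia plays e → Omar plays H at [e] → Pia plays S at [e-H] → Omar plays f at [e-H-S] → (4, 4)
vs e/S/Mid: Pia plays e → Omar plays H at [e] → Pia plays S at [e-H] → Omar plays f at [e-H-S] → (4, 4)
vs b/E/Lo: Pia plays b → (8, 8)
vs b/E/Mid: Pia plays b → (8, 8)
vs b/S/Lo: Pia plays b → (8, 8)
vs b/S/Mid: Pia plays b → (8, 8)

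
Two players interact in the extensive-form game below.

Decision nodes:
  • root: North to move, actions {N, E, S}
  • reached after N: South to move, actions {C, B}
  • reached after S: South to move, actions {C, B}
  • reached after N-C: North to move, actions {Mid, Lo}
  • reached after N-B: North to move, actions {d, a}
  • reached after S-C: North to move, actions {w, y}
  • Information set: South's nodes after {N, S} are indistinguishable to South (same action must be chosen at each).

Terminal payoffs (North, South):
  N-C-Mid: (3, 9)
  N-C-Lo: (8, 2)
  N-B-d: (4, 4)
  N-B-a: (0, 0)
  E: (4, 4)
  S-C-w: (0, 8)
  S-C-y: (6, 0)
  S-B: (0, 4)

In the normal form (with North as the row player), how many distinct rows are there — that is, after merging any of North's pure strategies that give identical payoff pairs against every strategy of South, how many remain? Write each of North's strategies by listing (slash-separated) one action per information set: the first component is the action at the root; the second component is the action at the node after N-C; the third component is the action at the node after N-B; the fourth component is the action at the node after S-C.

7

North has 24 pure strategies: N/Mid/d/w, N/Mid/d/y, N/Mid/a/w, N/Mid/a/y, N/Lo/d/w, N/Lo/d/y, N/Lo/a/w, N/Lo/a/y, E/Mid/d/w, E/Mid/d/y, E/Mid/a/w, E/Mid/a/y, E/Lo/d/w, E/Lo/d/y, E/Lo/a/w, E/Lo/a/y, S/Mid/d/w, S/Mid/d/y, S/Mid/a/w, S/Mid/a/y, S/Lo/d/w, S/Lo/d/y, S/Lo/a/w, S/Lo/a/y. Columns: C, B.
{N/Mid/d/w, N/Mid/d/y} → row (3,9) (4,4)
{N/Mid/a/w, N/Mid/a/y} → row (3,9) (0,0)
{N/Lo/d/w, N/Lo/d/y} → row (8,2) (4,4)
{N/Lo/a/w, N/Lo/a/y} → row (8,2) (0,0)
{E/Mid/d/w, E/Mid/d/y, E/Mid/a/w, E/Mid/a/y, E/Lo/d/w, E/Lo/d/y, E/Lo/a/w, E/Lo/a/y} → row (4,4) (4,4)
{S/Mid/d/w, S/Mid/a/w, S/Lo/d/w, S/Lo/a/w} → row (0,8) (0,4)
{S/Mid/d/y, S/Mid/a/y, S/Lo/d/y, S/Lo/a/y} → row (6,0) (0,4)
That's 7 distinct rows out of 24 strategies.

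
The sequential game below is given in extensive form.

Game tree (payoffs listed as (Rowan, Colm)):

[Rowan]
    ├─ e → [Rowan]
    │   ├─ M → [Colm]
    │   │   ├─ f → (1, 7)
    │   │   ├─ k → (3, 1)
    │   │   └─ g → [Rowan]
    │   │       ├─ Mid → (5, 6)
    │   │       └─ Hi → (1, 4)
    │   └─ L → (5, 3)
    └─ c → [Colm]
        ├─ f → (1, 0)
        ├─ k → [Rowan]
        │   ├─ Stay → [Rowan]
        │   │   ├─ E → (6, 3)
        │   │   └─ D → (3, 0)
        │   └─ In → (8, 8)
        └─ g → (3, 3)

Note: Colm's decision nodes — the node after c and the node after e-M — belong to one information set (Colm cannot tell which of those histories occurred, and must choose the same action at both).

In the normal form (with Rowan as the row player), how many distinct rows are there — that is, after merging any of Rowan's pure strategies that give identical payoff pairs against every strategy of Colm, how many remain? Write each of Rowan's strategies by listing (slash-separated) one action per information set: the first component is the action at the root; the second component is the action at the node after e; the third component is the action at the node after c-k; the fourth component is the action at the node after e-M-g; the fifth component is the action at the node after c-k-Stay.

Rowan has 32 pure strategies: e/M/Stay/Mid/E, e/M/Stay/Mid/D, e/M/Stay/Hi/E, e/M/Stay/Hi/D, e/M/In/Mid/E, e/M/In/Mid/D, e/M/In/Hi/E, e/M/In/Hi/D, e/L/Stay/Mid/E, e/L/Stay/Mid/D, e/L/Stay/Hi/E, e/L/Stay/Hi/D, e/L/In/Mid/E, e/L/In/Mid/D, e/L/In/Hi/E, e/L/In/Hi/D, c/M/Stay/Mid/E, c/M/Stay/Mid/D, c/M/Stay/Hi/E, c/M/Stay/Hi/D, c/M/In/Mid/E, c/M/In/Mid/D, c/M/In/Hi/E, c/M/In/Hi/D, c/L/Stay/Mid/E, c/L/Stay/Mid/D, c/L/Stay/Hi/E, c/L/Stay/Hi/D, c/L/In/Mid/E, c/L/In/Mid/D, c/L/In/Hi/E, c/L/In/Hi/D. Columns: f, k, g.
{e/M/Stay/Mid/E, e/M/Stay/Mid/D, e/M/In/Mid/E, e/M/In/Mid/D} → row (1,7) (3,1) (5,6)
{e/M/Stay/Hi/E, e/M/Stay/Hi/D, e/M/In/Hi/E, e/M/In/Hi/D} → row (1,7) (3,1) (1,4)
{e/L/Stay/Mid/E, e/L/Stay/Mid/D, e/L/Stay/Hi/E, e/L/Stay/Hi/D, e/L/In/Mid/E, e/L/In/Mid/D, e/L/In/Hi/E, e/L/In/Hi/D} → row (5,3) (5,3) (5,3)
{c/M/Stay/Mid/E, c/M/Stay/Hi/E, c/L/Stay/Mid/E, c/L/Stay/Hi/E} → row (1,0) (6,3) (3,3)
{c/M/Stay/Mid/D, c/M/Stay/Hi/D, c/L/Stay/Mid/D, c/L/Stay/Hi/D} → row (1,0) (3,0) (3,3)
{c/M/In/Mid/E, c/M/In/Mid/D, c/M/In/Hi/E, c/M/In/Hi/D, c/L/In/Mid/E, c/L/In/Mid/D, c/L/In/Hi/E, c/L/In/Hi/D} → row (1,0) (8,8) (3,3)
That's 6 distinct rows out of 32 strategies.

6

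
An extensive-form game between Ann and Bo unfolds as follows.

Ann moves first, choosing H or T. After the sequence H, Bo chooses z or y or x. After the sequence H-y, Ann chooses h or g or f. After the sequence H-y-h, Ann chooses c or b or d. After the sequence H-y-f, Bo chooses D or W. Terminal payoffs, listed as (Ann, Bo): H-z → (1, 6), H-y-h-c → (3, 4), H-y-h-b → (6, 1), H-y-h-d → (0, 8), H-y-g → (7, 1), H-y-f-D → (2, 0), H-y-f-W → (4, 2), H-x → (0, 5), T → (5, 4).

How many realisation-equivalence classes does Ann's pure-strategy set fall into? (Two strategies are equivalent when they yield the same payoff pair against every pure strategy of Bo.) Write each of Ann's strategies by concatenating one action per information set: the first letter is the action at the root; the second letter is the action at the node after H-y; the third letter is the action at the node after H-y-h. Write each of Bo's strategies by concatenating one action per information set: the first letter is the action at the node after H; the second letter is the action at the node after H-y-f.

Ann has 18 pure strategies: Hhc, Hhb, Hhd, Hgc, Hgb, Hgd, Hfc, Hfb, Hfd, Thc, Thb, Thd, Tgc, Tgb, Tgd, Tfc, Tfb, Tfd. Columns: zD, zW, yD, yW, xD, xW.
{Hhc} → row (1,6) (1,6) (3,4) (3,4) (0,5) (0,5)
{Hhb} → row (1,6) (1,6) (6,1) (6,1) (0,5) (0,5)
{Hhd} → row (1,6) (1,6) (0,8) (0,8) (0,5) (0,5)
{Hgc, Hgb, Hgd} → row (1,6) (1,6) (7,1) (7,1) (0,5) (0,5)
{Hfc, Hfb, Hfd} → row (1,6) (1,6) (2,0) (4,2) (0,5) (0,5)
{Thc, Thb, Thd, Tgc, Tgb, Tgd, Tfc, Tfb, Tfd} → row (5,4) (5,4) (5,4) (5,4) (5,4) (5,4)
That's 6 distinct rows out of 18 strategies.

6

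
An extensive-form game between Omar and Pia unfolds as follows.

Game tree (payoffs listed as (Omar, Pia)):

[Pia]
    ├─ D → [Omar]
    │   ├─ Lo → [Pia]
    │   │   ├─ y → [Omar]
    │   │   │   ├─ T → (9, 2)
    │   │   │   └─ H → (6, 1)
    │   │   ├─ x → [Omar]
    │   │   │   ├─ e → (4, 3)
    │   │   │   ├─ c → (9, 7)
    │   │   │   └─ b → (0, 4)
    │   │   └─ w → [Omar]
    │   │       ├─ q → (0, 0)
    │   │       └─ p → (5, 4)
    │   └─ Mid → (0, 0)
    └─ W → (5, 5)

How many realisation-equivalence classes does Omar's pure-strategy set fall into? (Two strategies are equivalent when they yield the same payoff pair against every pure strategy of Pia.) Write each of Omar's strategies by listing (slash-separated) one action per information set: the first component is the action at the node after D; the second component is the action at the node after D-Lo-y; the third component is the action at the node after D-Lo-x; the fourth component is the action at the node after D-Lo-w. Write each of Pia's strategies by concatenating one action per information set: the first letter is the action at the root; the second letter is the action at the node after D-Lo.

Omar has 24 pure strategies: Lo/T/e/q, Lo/T/e/p, Lo/T/c/q, Lo/T/c/p, Lo/T/b/q, Lo/T/b/p, Lo/H/e/q, Lo/H/e/p, Lo/H/c/q, Lo/H/c/p, Lo/H/b/q, Lo/H/b/p, Mid/T/e/q, Mid/T/e/p, Mid/T/c/q, Mid/T/c/p, Mid/T/b/q, Mid/T/b/p, Mid/H/e/q, Mid/H/e/p, Mid/H/c/q, Mid/H/c/p, Mid/H/b/q, Mid/H/b/p. Columns: Dy, Dx, Dw, Wy, Wx, Ww.
{Lo/T/e/q} → row (9,2) (4,3) (0,0) (5,5) (5,5) (5,5)
{Lo/T/e/p} → row (9,2) (4,3) (5,4) (5,5) (5,5) (5,5)
{Lo/T/c/q} → row (9,2) (9,7) (0,0) (5,5) (5,5) (5,5)
{Lo/T/c/p} → row (9,2) (9,7) (5,4) (5,5) (5,5) (5,5)
{Lo/T/b/q} → row (9,2) (0,4) (0,0) (5,5) (5,5) (5,5)
{Lo/T/b/p} → row (9,2) (0,4) (5,4) (5,5) (5,5) (5,5)
{Lo/H/e/q} → row (6,1) (4,3) (0,0) (5,5) (5,5) (5,5)
{Lo/H/e/p} → row (6,1) (4,3) (5,4) (5,5) (5,5) (5,5)
{Lo/H/c/q} → row (6,1) (9,7) (0,0) (5,5) (5,5) (5,5)
{Lo/H/c/p} → row (6,1) (9,7) (5,4) (5,5) (5,5) (5,5)
{Lo/H/b/q} → row (6,1) (0,4) (0,0) (5,5) (5,5) (5,5)
{Lo/H/b/p} → row (6,1) (0,4) (5,4) (5,5) (5,5) (5,5)
{Mid/T/e/q, Mid/T/e/p, Mid/T/c/q, Mid/T/c/p, Mid/T/b/q, Mid/T/b/p, Mid/H/e/q, Mid/H/e/p, Mid/H/c/q, Mid/H/c/p, Mid/H/b/q, Mid/H/b/p} → row (0,0) (0,0) (0,0) (5,5) (5,5) (5,5)
That's 13 distinct rows out of 24 strategies.

13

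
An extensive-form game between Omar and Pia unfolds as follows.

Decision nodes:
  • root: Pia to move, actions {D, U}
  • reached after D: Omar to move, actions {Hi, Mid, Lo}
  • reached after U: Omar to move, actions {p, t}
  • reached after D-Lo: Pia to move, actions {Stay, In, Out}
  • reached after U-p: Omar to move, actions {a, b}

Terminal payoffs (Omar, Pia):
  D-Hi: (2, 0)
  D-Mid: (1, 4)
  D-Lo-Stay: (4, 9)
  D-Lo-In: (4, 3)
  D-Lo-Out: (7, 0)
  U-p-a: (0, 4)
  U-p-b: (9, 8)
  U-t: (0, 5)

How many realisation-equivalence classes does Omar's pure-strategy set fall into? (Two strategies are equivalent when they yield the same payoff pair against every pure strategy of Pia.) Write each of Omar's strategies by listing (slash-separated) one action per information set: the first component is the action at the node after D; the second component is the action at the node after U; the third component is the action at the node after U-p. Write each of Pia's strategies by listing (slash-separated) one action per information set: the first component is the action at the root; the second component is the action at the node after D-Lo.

Omar has 12 pure strategies: Hi/p/a, Hi/p/b, Hi/t/a, Hi/t/b, Mid/p/a, Mid/p/b, Mid/t/a, Mid/t/b, Lo/p/a, Lo/p/b, Lo/t/a, Lo/t/b. Columns: D/Stay, D/In, D/Out, U/Stay, U/In, U/Out.
{Hi/p/a} → row (2,0) (2,0) (2,0) (0,4) (0,4) (0,4)
{Hi/p/b} → row (2,0) (2,0) (2,0) (9,8) (9,8) (9,8)
{Hi/t/a, Hi/t/b} → row (2,0) (2,0) (2,0) (0,5) (0,5) (0,5)
{Mid/p/a} → row (1,4) (1,4) (1,4) (0,4) (0,4) (0,4)
{Mid/p/b} → row (1,4) (1,4) (1,4) (9,8) (9,8) (9,8)
{Mid/t/a, Mid/t/b} → row (1,4) (1,4) (1,4) (0,5) (0,5) (0,5)
{Lo/p/a} → row (4,9) (4,3) (7,0) (0,4) (0,4) (0,4)
{Lo/p/b} → row (4,9) (4,3) (7,0) (9,8) (9,8) (9,8)
{Lo/t/a, Lo/t/b} → row (4,9) (4,3) (7,0) (0,5) (0,5) (0,5)
That's 9 distinct rows out of 12 strategies.

9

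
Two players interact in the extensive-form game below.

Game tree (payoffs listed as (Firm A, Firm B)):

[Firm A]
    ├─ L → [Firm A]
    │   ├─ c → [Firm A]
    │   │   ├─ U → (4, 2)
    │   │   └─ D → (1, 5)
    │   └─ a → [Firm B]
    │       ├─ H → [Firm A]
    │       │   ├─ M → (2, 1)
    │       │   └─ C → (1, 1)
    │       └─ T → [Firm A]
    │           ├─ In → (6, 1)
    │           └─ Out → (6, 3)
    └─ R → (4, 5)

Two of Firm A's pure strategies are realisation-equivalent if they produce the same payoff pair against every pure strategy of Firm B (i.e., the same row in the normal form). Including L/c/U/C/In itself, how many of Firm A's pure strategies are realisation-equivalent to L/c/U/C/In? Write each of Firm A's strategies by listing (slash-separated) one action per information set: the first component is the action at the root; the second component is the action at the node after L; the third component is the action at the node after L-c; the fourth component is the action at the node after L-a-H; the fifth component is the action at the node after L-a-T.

Row for L/c/U/C/In (columns H, T): (4,2) (4,2).
Under L/c/U/C/In, Firm A's choice at the node after L-a-H and at the node after L-a-T can never be reached regardless of what Firm B does, so varying those choices leaves every outcome unchanged.
Holding the reachable choices fixed and varying the unreachable ones freely already gives 2 × 2 = 4 equivalent strategies.
No other strategy reproduces this row, so those 4 are the full class: L/c/U/M/In, L/c/U/M/Out, L/c/U/C/In, L/c/U/C/Out.

4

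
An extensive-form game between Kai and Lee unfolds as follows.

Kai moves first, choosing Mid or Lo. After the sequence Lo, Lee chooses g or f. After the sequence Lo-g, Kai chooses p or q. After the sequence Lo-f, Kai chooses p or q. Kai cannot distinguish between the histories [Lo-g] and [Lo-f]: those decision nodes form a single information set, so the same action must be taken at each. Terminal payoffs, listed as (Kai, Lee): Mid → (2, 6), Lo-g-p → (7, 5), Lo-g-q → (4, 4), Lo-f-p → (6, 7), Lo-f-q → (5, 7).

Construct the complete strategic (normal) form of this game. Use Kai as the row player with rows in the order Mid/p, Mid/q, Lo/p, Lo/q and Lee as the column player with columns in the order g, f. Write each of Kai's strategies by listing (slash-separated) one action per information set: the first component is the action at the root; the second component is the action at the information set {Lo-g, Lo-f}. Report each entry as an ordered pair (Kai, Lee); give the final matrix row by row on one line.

             g        f
Mid/p    (2,6)    (2,6)
Mid/q    (2,6)    (2,6)
 Lo/p    (7,5)    (6,7)
 Lo/q    (4,4)    (5,7)

Mid/p: (2,6) (2,6) | Mid/q: (2,6) (2,6) | Lo/p: (7,5) (6,7) | Lo/q: (4,4) (5,7)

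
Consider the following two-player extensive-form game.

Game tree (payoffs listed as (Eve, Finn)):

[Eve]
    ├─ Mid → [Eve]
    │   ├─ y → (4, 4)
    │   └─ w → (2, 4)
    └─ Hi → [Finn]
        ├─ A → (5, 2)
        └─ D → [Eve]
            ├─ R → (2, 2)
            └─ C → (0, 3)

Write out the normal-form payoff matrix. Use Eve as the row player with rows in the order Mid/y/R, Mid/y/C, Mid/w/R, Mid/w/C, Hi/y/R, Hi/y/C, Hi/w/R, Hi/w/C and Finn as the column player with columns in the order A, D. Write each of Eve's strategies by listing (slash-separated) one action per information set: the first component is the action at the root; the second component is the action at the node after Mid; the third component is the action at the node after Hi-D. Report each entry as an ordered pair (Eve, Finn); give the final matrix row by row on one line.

Row Mid/y/R: A→(4,4), D→(4,4)
Row Mid/y/C: A→(4,4), D→(4,4)
Row Mid/w/R: A→(2,4), D→(2,4)
Row Mid/w/C: A→(2,4), D→(2,4)
Row Hi/y/R: A→(5,2), D→(2,2)
Row Hi/y/C: A→(5,2), D→(0,3)
Row Hi/w/R: A→(5,2), D→(2,2)
Row Hi/w/C: A→(5,2), D→(0,3)

Mid/y/R: (4,4) (4,4) | Mid/y/C: (4,4) (4,4) | Mid/w/R: (2,4) (2,4) | Mid/w/C: (2,4) (2,4) | Hi/y/R: (5,2) (2,2) | Hi/y/C: (5,2) (0,3) | Hi/w/R: (5,2) (2,2) | Hi/w/C: (5,2) (0,3)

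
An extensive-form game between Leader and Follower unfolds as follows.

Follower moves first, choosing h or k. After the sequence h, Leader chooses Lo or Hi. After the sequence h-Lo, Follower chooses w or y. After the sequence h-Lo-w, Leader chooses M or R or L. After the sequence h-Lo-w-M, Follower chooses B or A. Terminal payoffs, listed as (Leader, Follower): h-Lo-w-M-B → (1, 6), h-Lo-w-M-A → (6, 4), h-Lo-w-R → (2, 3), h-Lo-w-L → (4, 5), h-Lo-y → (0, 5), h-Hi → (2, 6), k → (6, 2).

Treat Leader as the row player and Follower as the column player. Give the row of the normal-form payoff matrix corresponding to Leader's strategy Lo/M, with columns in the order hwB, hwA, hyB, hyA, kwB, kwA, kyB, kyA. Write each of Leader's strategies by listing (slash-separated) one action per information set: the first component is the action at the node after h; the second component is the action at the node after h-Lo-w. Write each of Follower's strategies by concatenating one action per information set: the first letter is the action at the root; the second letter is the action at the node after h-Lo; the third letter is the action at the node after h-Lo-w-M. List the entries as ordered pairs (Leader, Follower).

vs hwB: Follower plays h → Leader plays Lo at [h] → Follower plays w at [h-Lo] → Leader plays M at [h-Lo-w] → Follower plays B at [h-Lo-w-M] → (1, 6)
vs hwA: Follower plays h → Leader plays Lo at [h] → Follower plays w at [h-Lo] → Leader plays M at [h-Lo-w] → Follower plays A at [h-Lo-w-M] → (6, 4)
vs hyB: Follower plays h → Leader plays Lo at [h] → Follower plays y at [h-Lo] → (0, 5)
vs hyA: Follower plays h → Leader plays Lo at [h] → Follower plays y at [h-Lo] → (0, 5)
vs kwB: Follower plays k → (6, 2)
vs kwA: Follower plays k → (6, 2)
vs kyB: Follower plays k → (6, 2)
vs kyA: Follower plays k → (6, 2)

(1,6) (6,4) (0,5) (0,5) (6,2) (6,2) (6,2) (6,2)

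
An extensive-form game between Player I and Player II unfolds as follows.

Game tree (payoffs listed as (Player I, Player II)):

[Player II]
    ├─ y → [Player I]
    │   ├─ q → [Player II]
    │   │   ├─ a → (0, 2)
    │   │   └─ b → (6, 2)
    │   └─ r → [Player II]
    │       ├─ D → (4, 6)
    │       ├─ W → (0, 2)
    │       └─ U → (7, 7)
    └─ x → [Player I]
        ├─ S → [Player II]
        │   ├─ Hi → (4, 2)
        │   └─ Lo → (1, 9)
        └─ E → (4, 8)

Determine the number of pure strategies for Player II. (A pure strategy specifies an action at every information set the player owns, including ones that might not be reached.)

24

Player II owns the root with actions {y, x} — two choices.
Player II owns the node after y-q with actions {a, b} — two choices.
Player II owns the node after y-r with actions {D, W, U} — three choices.
Player II owns the node after x-S with actions {Hi, Lo} — two choices.
A pure strategy fixes one action at each information set independently, so the count is the product 2 × 2 × 3 × 2 = 24.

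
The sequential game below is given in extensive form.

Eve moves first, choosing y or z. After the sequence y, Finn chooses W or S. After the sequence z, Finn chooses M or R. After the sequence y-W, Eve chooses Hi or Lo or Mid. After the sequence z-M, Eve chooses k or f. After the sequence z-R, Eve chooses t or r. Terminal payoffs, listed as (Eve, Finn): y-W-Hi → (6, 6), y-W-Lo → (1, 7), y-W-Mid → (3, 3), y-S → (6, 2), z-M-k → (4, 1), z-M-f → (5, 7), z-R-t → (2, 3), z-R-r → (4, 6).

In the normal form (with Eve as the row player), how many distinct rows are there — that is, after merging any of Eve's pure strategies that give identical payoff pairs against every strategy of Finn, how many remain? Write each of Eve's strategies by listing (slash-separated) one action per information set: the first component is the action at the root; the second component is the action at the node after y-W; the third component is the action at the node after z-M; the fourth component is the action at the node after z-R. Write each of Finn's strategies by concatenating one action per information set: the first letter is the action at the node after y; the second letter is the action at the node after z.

7

Eve has 24 pure strategies: y/Hi/k/t, y/Hi/k/r, y/Hi/f/t, y/Hi/f/r, y/Lo/k/t, y/Lo/k/r, y/Lo/f/t, y/Lo/f/r, y/Mid/k/t, y/Mid/k/r, y/Mid/f/t, y/Mid/f/r, z/Hi/k/t, z/Hi/k/r, z/Hi/f/t, z/Hi/f/r, z/Lo/k/t, z/Lo/k/r, z/Lo/f/t, z/Lo/f/r, z/Mid/k/t, z/Mid/k/r, z/Mid/f/t, z/Mid/f/r. Columns: WM, WR, SM, SR.
{y/Hi/k/t, y/Hi/k/r, y/Hi/f/t, y/Hi/f/r} → row (6,6) (6,6) (6,2) (6,2)
{y/Lo/k/t, y/Lo/k/r, y/Lo/f/t, y/Lo/f/r} → row (1,7) (1,7) (6,2) (6,2)
{y/Mid/k/t, y/Mid/k/r, y/Mid/f/t, y/Mid/f/r} → row (3,3) (3,3) (6,2) (6,2)
{z/Hi/k/t, z/Lo/k/t, z/Mid/k/t} → row (4,1) (2,3) (4,1) (2,3)
{z/Hi/k/r, z/Lo/k/r, z/Mid/k/r} → row (4,1) (4,6) (4,1) (4,6)
{z/Hi/f/t, z/Lo/f/t, z/Mid/f/t} → row (5,7) (2,3) (5,7) (2,3)
{z/Hi/f/r, z/Lo/f/r, z/Mid/f/r} → row (5,7) (4,6) (5,7) (4,6)
That's 7 distinct rows out of 24 strategies.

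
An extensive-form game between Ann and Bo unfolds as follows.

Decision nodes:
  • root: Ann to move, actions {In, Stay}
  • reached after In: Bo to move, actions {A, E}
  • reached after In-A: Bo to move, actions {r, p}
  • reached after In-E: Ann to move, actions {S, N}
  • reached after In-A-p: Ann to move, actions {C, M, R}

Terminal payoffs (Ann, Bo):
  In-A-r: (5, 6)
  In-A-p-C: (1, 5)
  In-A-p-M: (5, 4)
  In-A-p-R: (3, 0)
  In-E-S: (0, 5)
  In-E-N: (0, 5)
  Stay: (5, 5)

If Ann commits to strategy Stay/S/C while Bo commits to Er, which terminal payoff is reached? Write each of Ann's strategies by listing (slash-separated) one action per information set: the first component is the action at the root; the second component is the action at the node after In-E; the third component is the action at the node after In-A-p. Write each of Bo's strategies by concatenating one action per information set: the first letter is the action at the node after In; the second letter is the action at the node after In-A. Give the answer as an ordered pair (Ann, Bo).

Trace the play path from the root:
  Ann plays Stay
→ terminal payoff (5, 5).
(Ann's choice at the node after In-E is never reached on this path, so it doesn't affect the outcome.)

(5, 5)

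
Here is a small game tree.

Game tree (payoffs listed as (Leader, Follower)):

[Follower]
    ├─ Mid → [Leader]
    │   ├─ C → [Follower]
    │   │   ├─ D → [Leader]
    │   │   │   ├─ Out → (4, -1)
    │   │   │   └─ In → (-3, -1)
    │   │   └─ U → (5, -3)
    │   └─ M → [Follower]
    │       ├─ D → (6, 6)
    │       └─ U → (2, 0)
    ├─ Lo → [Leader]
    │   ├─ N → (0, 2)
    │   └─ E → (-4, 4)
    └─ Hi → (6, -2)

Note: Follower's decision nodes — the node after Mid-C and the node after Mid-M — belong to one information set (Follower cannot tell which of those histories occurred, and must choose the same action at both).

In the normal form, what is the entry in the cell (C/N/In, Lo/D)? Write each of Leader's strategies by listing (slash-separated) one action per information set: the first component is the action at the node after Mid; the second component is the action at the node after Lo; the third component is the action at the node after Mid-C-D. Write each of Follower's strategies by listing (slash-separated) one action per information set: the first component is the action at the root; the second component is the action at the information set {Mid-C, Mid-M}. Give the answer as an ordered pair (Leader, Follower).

(0, 2)

Trace the play path from the root:
  Follower plays Lo
  Leader plays N at [Lo]
→ terminal payoff (0, 2).
(Leader's choice at the node after Mid is never reached on this path, so it doesn't affect the outcome.)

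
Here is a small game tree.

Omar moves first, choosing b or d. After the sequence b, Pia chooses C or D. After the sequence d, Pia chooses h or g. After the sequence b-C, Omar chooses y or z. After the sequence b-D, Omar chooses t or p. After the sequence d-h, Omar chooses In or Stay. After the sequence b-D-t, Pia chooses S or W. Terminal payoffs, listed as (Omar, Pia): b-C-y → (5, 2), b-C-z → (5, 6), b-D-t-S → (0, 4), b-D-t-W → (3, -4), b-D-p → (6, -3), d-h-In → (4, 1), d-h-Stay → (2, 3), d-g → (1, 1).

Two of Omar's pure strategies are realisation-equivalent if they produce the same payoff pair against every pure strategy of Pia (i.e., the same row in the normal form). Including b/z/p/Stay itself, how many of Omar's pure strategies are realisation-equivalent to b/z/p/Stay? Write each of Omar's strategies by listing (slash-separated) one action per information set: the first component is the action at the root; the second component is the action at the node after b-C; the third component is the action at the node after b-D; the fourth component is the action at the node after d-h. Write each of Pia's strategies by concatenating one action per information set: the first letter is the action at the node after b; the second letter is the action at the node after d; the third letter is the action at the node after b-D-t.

2

Row for b/z/p/Stay (columns ChS, ChW, CgS, CgW, DhS, DhW, DgS, DgW): (5,6) (5,6) (5,6) (5,6) (6,-3) (6,-3) (6,-3) (6,-3).
Under b/z/p/Stay, Omar's choice at the node after d-h can never be reached regardless of what Pia does, so varying those choices leaves every outcome unchanged.
Holding the reachable choices fixed and varying the unreachable one freely already gives 2 equivalent strategies.
No other strategy reproduces this row, so those 2 are the full class: b/z/p/In, b/z/p/Stay.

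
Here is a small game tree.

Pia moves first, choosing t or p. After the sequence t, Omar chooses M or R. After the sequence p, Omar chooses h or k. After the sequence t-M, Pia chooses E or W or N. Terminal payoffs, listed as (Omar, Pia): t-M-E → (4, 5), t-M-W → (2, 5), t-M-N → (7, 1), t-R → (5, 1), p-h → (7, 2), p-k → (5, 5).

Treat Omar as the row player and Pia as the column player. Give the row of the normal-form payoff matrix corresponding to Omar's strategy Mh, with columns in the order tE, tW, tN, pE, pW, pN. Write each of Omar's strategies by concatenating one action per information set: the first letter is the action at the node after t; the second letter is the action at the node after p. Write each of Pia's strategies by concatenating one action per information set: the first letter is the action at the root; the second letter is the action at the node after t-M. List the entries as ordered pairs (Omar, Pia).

(4,5) (2,5) (7,1) (7,2) (7,2) (7,2)

vs tE: Pia plays t → Omar plays M at [t] → Pia plays E at [t-M] → (4, 5)
vs tW: Pia plays t → Omar plays M at [t] → Pia plays W at [t-M] → (2, 5)
vs tN: Pia plays t → Omar plays M at [t] → Pia plays N at [t-M] → (7, 1)
vs pE: Pia plays p → Omar plays h at [p] → (7, 2)
vs pW: Pia plays p → Omar plays h at [p] → (7, 2)
vs pN: Pia plays p → Omar plays h at [p] → (7, 2)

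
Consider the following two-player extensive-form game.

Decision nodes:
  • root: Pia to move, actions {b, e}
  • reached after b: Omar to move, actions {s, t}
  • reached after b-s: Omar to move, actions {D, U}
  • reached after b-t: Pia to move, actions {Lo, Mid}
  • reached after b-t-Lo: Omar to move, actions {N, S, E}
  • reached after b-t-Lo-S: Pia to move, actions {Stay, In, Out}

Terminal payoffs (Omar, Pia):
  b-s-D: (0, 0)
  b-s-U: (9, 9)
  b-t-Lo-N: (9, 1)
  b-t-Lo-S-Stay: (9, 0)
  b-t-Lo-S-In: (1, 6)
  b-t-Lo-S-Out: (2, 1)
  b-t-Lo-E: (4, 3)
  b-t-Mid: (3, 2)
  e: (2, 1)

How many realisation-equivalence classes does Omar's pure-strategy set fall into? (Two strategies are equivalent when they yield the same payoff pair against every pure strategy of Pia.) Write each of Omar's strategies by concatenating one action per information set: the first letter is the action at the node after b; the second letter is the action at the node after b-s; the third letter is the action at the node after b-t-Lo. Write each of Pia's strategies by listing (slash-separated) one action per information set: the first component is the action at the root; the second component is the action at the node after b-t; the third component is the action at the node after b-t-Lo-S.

5

Omar has 12 pure strategies: sDN, sDS, sDE, sUN, sUS, sUE, tDN, tDS, tDE, tUN, tUS, tUE. Columns: b/Lo/Stay, b/Lo/In, b/Lo/Out, b/Mid/Stay, b/Mid/In, b/Mid/Out, e/Lo/Stay, e/Lo/In, e/Lo/Out, e/Mid/Stay, e/Mid/In, e/Mid/Out.
{sDN, sDS, sDE} → row (0,0) (0,0) (0,0) (0,0) (0,0) (0,0) (2,1) (2,1) (2,1) (2,1) (2,1) (2,1)
{sUN, sUS, sUE} → row (9,9) (9,9) (9,9) (9,9) (9,9) (9,9) (2,1) (2,1) (2,1) (2,1) (2,1) (2,1)
{tDN, tUN} → row (9,1) (9,1) (9,1) (3,2) (3,2) (3,2) (2,1) (2,1) (2,1) (2,1) (2,1) (2,1)
{tDS, tUS} → row (9,0) (1,6) (2,1) (3,2) (3,2) (3,2) (2,1) (2,1) (2,1) (2,1) (2,1) (2,1)
{tDE, tUE} → row (4,3) (4,3) (4,3) (3,2) (3,2) (3,2) (2,1) (2,1) (2,1) (2,1) (2,1) (2,1)
That's 5 distinct rows out of 12 strategies.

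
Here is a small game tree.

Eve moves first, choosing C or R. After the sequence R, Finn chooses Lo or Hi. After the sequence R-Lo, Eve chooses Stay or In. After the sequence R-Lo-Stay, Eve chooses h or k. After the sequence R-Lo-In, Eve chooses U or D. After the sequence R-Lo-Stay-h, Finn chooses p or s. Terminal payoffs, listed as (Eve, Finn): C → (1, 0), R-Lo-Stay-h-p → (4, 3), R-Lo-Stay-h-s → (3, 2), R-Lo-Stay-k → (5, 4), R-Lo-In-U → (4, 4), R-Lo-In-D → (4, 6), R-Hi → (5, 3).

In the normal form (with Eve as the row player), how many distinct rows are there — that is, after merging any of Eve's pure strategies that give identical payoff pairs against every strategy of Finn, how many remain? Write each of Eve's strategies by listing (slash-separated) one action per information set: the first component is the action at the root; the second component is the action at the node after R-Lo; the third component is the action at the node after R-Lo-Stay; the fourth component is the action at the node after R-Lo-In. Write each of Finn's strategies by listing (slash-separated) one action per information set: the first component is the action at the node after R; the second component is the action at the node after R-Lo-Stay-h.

Eve has 16 pure strategies: C/Stay/h/U, C/Stay/h/D, C/Stay/k/U, C/Stay/k/D, C/In/h/U, C/In/h/D, C/In/k/U, C/In/k/D, R/Stay/h/U, R/Stay/h/D, R/Stay/k/U, R/Stay/k/D, R/In/h/U, R/In/h/D, R/In/k/U, R/In/k/D. Columns: Lo/p, Lo/s, Hi/p, Hi/s.
{C/Stay/h/U, C/Stay/h/D, C/Stay/k/U, C/Stay/k/D, C/In/h/U, C/In/h/D, C/In/k/U, C/In/k/D} → row (1,0) (1,0) (1,0) (1,0)
{R/Stay/h/U, R/Stay/h/D} → row (4,3) (3,2) (5,3) (5,3)
{R/Stay/k/U, R/Stay/k/D} → row (5,4) (5,4) (5,3) (5,3)
{R/In/h/U, R/In/k/U} → row (4,4) (4,4) (5,3) (5,3)
{R/In/h/D, R/In/k/D} → row (4,6) (4,6) (5,3) (5,3)
That's 5 distinct rows out of 16 strategies.

5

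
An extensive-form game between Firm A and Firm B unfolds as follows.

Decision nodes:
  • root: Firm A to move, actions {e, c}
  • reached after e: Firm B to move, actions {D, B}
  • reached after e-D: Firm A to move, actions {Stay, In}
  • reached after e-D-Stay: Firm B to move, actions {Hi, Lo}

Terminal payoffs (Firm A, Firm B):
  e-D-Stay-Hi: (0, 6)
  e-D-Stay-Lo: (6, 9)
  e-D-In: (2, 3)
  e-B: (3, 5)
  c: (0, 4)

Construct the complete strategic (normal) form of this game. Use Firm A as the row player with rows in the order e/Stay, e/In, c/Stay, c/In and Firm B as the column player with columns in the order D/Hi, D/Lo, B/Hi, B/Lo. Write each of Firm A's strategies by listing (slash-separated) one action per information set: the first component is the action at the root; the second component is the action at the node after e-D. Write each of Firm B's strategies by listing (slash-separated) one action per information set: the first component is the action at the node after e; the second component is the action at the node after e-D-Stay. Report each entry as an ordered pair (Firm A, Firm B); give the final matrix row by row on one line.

Row e/Stay: D/Hi→(0,6), D/Lo→(6,9), B/Hi→(3,5), B/Lo→(3,5)
Row e/In: D/Hi→(2,3), D/Lo→(2,3), B/Hi→(3,5), B/Lo→(3,5)
Row c/Stay: D/Hi→(0,4), D/Lo→(0,4), B/Hi→(0,4), B/Lo→(0,4)
Row c/In: D/Hi→(0,4), D/Lo→(0,4), B/Hi→(0,4), B/Lo→(0,4)

e/Stay: (0,6) (6,9) (3,5) (3,5) | e/In: (2,3) (2,3) (3,5) (3,5) | c/Stay: (0,4) (0,4) (0,4) (0,4) | c/In: (0,4) (0,4) (0,4) (0,4)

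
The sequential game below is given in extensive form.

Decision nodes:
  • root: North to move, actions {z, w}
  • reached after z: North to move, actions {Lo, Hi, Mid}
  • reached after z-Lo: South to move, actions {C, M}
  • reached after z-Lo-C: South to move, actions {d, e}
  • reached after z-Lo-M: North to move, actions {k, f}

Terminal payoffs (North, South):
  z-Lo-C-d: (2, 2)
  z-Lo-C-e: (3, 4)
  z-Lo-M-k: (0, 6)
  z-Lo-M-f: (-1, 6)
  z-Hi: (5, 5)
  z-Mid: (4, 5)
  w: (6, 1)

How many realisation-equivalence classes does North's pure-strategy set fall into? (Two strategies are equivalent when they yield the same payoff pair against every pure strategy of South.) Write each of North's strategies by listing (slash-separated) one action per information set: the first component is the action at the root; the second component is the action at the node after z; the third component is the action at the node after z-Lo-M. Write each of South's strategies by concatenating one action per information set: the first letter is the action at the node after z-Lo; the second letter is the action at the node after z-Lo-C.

5

North has 12 pure strategies: z/Lo/k, z/Lo/f, z/Hi/k, z/Hi/f, z/Mid/k, z/Mid/f, w/Lo/k, w/Lo/f, w/Hi/k, w/Hi/f, w/Mid/k, w/Mid/f. Columns: Cd, Ce, Md, Me.
{z/Lo/k} → row (2,2) (3,4) (0,6) (0,6)
{z/Lo/f} → row (2,2) (3,4) (-1,6) (-1,6)
{z/Hi/k, z/Hi/f} → row (5,5) (5,5) (5,5) (5,5)
{z/Mid/k, z/Mid/f} → row (4,5) (4,5) (4,5) (4,5)
{w/Lo/k, w/Lo/f, w/Hi/k, w/Hi/f, w/Mid/k, w/Mid/f} → row (6,1) (6,1) (6,1) (6,1)
That's 5 distinct rows out of 12 strategies.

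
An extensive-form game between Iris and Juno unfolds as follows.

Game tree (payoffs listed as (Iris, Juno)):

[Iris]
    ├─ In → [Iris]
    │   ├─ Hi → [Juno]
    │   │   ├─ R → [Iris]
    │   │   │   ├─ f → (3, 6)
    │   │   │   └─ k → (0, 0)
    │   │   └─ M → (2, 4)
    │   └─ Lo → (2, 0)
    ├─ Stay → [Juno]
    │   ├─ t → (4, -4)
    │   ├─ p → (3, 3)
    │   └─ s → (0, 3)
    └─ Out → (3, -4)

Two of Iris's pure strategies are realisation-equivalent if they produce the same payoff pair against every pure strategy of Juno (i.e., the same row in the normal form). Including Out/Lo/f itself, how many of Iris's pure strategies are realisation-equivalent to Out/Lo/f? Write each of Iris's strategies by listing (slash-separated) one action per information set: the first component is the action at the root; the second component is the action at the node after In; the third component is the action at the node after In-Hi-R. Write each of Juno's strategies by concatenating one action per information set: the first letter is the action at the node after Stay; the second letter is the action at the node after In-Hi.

4

Row for Out/Lo/f (columns tR, tM, pR, pM, sR, sM): (3,-4) (3,-4) (3,-4) (3,-4) (3,-4) (3,-4).
Under Out/Lo/f, Iris's choice at the node after In and at the node after In-Hi-R can never be reached regardless of what Juno does, so varying those choices leaves every outcome unchanged.
Holding the reachable choices fixed and varying the unreachable ones freely already gives 2 × 2 = 4 equivalent strategies.
No other strategy reproduces this row, so those 4 are the full class: Out/Hi/f, Out/Hi/k, Out/Lo/f, Out/Lo/k.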